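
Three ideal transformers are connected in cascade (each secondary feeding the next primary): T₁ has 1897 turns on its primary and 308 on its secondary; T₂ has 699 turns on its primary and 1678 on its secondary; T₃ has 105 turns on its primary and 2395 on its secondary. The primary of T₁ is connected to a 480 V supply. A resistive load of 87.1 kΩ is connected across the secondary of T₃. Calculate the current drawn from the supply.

Secondary of T₁: V = 480.00 × 308/1897 = 77.934 V.
Secondary of T₂: V = 77.934 × 1678/699 = 187.09 V.
Secondary of T₃: V = 187.09 × 2395/105 = 4267.3 V.
I_load = 4267.3/87100 = 0.048993 A, so P_out = 4267.3 × 0.048993 = 209.07 W.
All ideal ⇒ P_in = P_out, so I_supply = 209.07/480 = 0.436 A.

I_supply ≈ 0.436 A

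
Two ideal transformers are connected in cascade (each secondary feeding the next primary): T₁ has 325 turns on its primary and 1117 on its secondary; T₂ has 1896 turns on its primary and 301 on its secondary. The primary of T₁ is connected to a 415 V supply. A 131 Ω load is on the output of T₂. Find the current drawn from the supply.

I_supply ≈ 0.943 A

After T₁: V = 415.00 × 1117/325 = 1426.3 V.
After T₂: V = 1426.3 × 301/1896 = 226.44 V.
I_load = 226.44/131 = 1.7285 A, so P_out = 226.44 × 1.7285 = 391.40 W.
All ideal ⇒ P_in = P_out, so I_supply = 391.40/415 = 0.943 A.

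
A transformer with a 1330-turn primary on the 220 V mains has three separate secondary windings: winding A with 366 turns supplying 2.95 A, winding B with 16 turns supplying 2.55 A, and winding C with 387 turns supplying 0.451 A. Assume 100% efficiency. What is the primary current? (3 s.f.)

I_p ≈ 0.974 A

V_A = 220 × 366/1330 = 60.541 V; V_B = 220 × 16/1330 = 2.6466 V; V_C = 220 × 387/1330 = 64.015 V.
P_out = V_A I_A + V_B I_B + V_C I_C = 60.541×2.95 + 2.6466×2.55 + 64.015×0.451 = 178.60 + 6.7489 + 28.871 = 214.22 W.
Ideal ⇒ P_in = P_out, so I_p = P_out/V_p = 214.22/220 = 0.974 A.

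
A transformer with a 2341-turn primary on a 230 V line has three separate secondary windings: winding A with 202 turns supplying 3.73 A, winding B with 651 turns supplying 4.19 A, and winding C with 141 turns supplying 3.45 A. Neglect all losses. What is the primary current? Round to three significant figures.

I_p ≈ 1.69 A

V_A = 230 × 202/2341 = 19.846 V; V_B = 230 × 651/2341 = 63.960 V; V_C = 230 × 141/2341 = 13.853 V.
P_out = V_A I_A + V_B I_B + V_C I_C = 19.846×3.73 + 63.960×4.19 + 13.853×3.45 = 74.026 + 267.99 + 47.793 = 389.81 W.
Ideal ⇒ P_in = P_out, so I_p = P_out/V_p = 389.81/230 = 1.69 A.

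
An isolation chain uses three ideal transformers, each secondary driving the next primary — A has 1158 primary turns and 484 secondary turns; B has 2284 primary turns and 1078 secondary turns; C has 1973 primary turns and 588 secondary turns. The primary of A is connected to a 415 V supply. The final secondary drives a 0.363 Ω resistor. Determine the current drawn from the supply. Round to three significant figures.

After A: V = 415.00 × 484/1158 = 173.45 V.
After B: V = 173.45 × 1078/2284 = 81.867 V.
After C: V = 81.867 × 588/1973 = 24.398 V.
I_load = 24.398/0.363 = 67.213 A, so P_out = 24.398 × 67.213 = 1639.9 W.
All ideal ⇒ P_in = P_out, so I_supply = 1639.9/415 = 3.95 A.

I_supply ≈ 3.95 A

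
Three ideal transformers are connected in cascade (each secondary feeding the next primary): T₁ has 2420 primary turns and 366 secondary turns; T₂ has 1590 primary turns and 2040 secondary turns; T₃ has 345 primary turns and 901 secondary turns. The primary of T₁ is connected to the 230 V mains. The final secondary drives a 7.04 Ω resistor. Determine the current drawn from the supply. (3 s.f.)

I_supply ≈ 8.39 A

Secondary of T₁: V = 230.00 × 366/2420 = 34.785 V.
Secondary of T₂: V = 34.785 × 2040/1590 = 44.630 V.
Secondary of T₃: V = 44.630 × 901/345 = 116.56 V.
I_load = 116.56/7.04 = 16.556 A, so P_out = 116.56 × 16.556 = 1929.7 W.
All ideal ⇒ P_in = P_out, so I_supply = 1929.7/230 = 8.39 A.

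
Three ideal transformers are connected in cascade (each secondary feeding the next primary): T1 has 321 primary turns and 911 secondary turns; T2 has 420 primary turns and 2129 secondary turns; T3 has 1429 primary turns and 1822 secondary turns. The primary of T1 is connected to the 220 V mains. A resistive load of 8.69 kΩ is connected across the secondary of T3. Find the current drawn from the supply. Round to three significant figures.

I_supply ≈ 8.52 A

Secondary of T1: V = 220.00 × 911/321 = 624.36 V.
Secondary of T2: V = 624.36 × 2129/420 = 3164.9 V.
Secondary of T3: V = 3164.9 × 1822/1429 = 4035.3 V.
I_load = 4035.3/8690 = 0.46436 A, so P_out = 4035.3 × 0.46436 = 1873.9 W.
All ideal ⇒ P_in = P_out, so I_supply = 1873.9/220 = 8.52 A.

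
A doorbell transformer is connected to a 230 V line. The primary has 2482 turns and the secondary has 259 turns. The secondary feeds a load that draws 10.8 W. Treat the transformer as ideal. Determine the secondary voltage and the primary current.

V_s ≈ 24.0 V, I_p ≈ 0.0470 A

V_s = V_p × N_s/N_p = 230 × 259/2482 = 24.001 V.
I_s = P/V_s = 10.8/24.001 = 0.44998 A.
I_p = I_s × N_s/N_p = 0.44998 × 259/2482 = 0.0470 A.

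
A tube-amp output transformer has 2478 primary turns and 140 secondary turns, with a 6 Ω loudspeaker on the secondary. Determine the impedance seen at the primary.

Z_p = (N_p/N_s)² × Z_s = (2478/140)² × 6 = 1880 Ω.

Z_p ≈ 1880 Ω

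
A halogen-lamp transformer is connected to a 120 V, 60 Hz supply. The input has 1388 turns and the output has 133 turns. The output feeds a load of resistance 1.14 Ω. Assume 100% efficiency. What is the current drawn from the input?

I_in ≈ 0.966 A

V_out = V_in × N_out/N_in = 120 × 133/1388 = 11.499 V.
I_out = V_out/R = 11.499/1.14 = 10.086 A.
For an ideal transformer I_in N_in = I_out N_out, so I_in = 10.086 × 133/1388 = 0.966 A.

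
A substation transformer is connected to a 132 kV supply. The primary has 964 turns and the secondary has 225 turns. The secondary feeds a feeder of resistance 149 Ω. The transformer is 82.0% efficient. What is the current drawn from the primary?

I_p ≈ 58.9 A

V_s = 132000 × 225/964 = 30809 V.
I_s = V_s/R = 30809/149 = 206.77 A.
P_out = V_s I_s = 30809 × 206.77 = 6.3705×10^6 W.
P_in = P_out/η = 6.3705×10^6/0.820 = 7.7689×10^6 W.
I_p = P_in/V_p = 7.7689×10^6/132000 = 58.9 A.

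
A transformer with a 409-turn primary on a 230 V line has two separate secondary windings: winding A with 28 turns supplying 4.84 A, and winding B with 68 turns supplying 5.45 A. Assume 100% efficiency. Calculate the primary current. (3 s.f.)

V_A = 230 × 28/409 = 15.746 V; V_B = 230 × 68/409 = 38.240 V.
P_out = V_A I_A + V_B I_B = 15.746×4.84 + 38.240×5.45 = 76.209 + 208.41 = 284.62 W.
Ideal ⇒ P_in = P_out, so I_p = P_out/V_p = 284.62/230 = 1.24 A.

I_p ≈ 1.24 A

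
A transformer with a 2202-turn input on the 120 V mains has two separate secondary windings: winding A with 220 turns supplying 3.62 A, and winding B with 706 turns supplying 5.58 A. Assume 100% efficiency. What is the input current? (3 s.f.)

I_in ≈ 2.15 A

V_A = 120 × 220/2202 = 11.989 V; V_B = 120 × 706/2202 = 38.474 V.
P_out = V_A I_A + V_B I_B = 11.989×3.62 + 38.474×5.58 = 43.401 + 214.69 = 258.09 W.
Ideal ⇒ P_in = P_out, so I_in = P_out/V_in = 258.09/120 = 2.15 A.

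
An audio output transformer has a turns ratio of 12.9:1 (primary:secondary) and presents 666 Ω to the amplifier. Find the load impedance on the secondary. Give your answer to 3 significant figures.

Z_s ≈ 4.00 Ω

Z_s = Z_p/(N_p/N_s)² = 666/12.9² = 4.00 Ω.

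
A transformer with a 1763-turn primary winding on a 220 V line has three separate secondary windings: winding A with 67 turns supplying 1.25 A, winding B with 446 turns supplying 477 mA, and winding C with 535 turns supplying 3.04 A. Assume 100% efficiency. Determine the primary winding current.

I_p ≈ 1.09 A

V_A = 220 × 67/1763 = 8.3607 V; V_B = 220 × 446/1763 = 55.655 V; V_C = 220 × 535/1763 = 66.761 V.
P_out = V_A I_A + V_B I_B + V_C I_C = 8.3607×1.25 + 55.655×0.477 + 66.761×3.04 = 10.451 + 26.547 + 202.95 = 239.95 W.
Ideal ⇒ P_in = P_out, so I_p = P_out/V_p = 239.95/220 = 1.09 A.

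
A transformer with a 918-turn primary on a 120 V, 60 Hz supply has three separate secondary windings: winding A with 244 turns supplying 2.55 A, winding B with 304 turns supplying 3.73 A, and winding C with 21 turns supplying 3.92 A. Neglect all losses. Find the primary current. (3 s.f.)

V_A = 120 × 244/918 = 31.895 V; V_B = 120 × 304/918 = 39.739 V; V_C = 120 × 21/918 = 2.7451 V.
P_out = V_A I_A + V_B I_B + V_C I_C = 31.895×2.55 + 39.739×3.73 + 2.7451×3.92 = 81.333 + 148.22 + 10.761 = 240.32 W.
Ideal ⇒ P_in = P_out, so I_p = P_out/V_p = 240.32/120 = 2.00 A.

I_p ≈ 2.00 A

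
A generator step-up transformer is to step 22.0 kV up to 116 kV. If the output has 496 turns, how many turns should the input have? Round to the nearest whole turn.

N_in = 94 turns

N_in/N_out = V_in/V_out, so N_in = 496 × 22000/116000 = 94.1 ≈ 94 turns.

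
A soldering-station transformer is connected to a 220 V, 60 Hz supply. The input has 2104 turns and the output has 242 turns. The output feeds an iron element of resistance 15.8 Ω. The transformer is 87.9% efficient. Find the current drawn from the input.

I_in ≈ 0.210 A

V_out = 220 × 242/2104 = 25.304 V.
I_out = V_out/R = 25.304/15.8 = 1.6015 A.
P_out = V_out I_out = 25.304 × 1.6015 = 40.525 W.
P_in = P_out/η = 40.525/0.879 = 46.104 W.
I_in = P_in/V_in = 46.104/220 = 0.210 A.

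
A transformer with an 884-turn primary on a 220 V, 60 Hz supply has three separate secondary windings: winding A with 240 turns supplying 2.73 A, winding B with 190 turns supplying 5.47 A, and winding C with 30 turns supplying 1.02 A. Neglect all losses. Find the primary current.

V_A = 220 × 240/884 = 59.729 V; V_B = 220 × 190/884 = 47.285 V; V_C = 220 × 30/884 = 7.4661 V.
P_out = V_A I_A + V_B I_B + V_C I_C = 59.729×2.73 + 47.285×5.47 + 7.4661×1.02 = 163.06 + 258.65 + 7.6154 = 429.32 W.
Ideal ⇒ P_in = P_out, so I_p = P_out/V_p = 429.32/220 = 1.95 A.

I_p ≈ 1.95 A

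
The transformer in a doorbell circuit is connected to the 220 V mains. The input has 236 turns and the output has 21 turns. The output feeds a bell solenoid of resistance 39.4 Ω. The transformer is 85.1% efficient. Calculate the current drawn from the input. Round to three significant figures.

I_in ≈ 0.0520 A

V_out = 220 × 21/236 = 19.576 V.
I_out = V_out/R = 19.576/39.4 = 0.49686 A.
P_out = V_out I_out = 19.576 × 0.49686 = 9.7267 W.
P_in = P_out/η = 9.7267/0.851 = 11.430 W.
I_in = P_in/V_in = 11.430/220 = 0.0520 A.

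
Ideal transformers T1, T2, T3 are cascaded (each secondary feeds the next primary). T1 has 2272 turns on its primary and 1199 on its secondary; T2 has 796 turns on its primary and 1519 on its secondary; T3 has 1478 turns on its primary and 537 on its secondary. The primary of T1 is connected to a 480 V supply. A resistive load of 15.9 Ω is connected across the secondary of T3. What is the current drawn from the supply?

Secondary of T1: V = 480.00 × 1199/2272 = 253.31 V.
Secondary of T2: V = 253.31 × 1519/796 = 483.39 V.
Secondary of T3: V = 483.39 × 537/1478 = 175.63 V.
I_load = 175.63/15.9 = 11.046 A, so P_out = 175.63 × 11.046 = 1940.0 W.
All ideal ⇒ P_in = P_out, so I_supply = 1940.0/480 = 4.04 A.

I_supply ≈ 4.04 A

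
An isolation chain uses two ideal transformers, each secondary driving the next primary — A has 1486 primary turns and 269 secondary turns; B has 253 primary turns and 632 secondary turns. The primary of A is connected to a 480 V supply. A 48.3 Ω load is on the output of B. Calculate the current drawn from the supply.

After A: V = 480.00 × 269/1486 = 86.891 V.
After B: V = 86.891 × 632/253 = 217.06 V.
I_load = 217.06/48.3 = 4.4939 A, so P_out = 217.06 × 4.4939 = 975.43 W.
All ideal ⇒ P_in = P_out, so I_supply = 975.43/480 = 2.03 A.

I_supply ≈ 2.03 A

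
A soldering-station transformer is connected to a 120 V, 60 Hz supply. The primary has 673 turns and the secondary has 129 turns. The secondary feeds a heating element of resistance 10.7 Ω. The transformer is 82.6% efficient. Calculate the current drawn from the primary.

V_s = 120 × 129/673 = 23.001 V.
I_s = V_s/R = 23.001/10.7 = 2.1497 A.
P_out = V_s I_s = 23.001 × 2.1497 = 49.446 W.
P_in = P_out/η = 49.446/0.826 = 59.862 W.
I_p = P_in/V_p = 59.862/120 = 0.499 A.

I_p ≈ 0.499 A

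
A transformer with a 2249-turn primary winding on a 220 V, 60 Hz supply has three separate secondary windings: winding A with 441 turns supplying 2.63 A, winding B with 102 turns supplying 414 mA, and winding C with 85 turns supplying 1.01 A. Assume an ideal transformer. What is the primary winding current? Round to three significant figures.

I_p ≈ 0.573 A

V_A = 220 × 441/2249 = 43.139 V; V_B = 220 × 102/2249 = 9.9778 V; V_C = 220 × 85/2249 = 8.3148 V.
P_out = V_A I_A + V_B I_B + V_C I_C = 43.139×2.63 + 9.9778×0.414 + 8.3148×1.01 = 113.46 + 4.1308 + 8.3980 = 125.98 W.
Ideal ⇒ P_in = P_out, so I_p = P_out/V_p = 125.98/220 = 0.573 A.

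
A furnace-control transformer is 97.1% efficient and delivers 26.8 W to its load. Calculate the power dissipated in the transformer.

P_loss ≈ 0.800 W

P_in = P_out/η = 26.8/0.971 = 27.6004 W.
P_loss = P_in − P_out = 27.6004 − 26.8 = 0.800 W.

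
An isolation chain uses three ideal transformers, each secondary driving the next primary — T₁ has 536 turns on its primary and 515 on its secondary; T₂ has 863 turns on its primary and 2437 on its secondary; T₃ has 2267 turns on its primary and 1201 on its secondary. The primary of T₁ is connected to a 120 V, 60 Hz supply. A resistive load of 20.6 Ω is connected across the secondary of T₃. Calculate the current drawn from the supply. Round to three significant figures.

I_supply ≈ 12.0 A

Secondary of T₁: V = 120.00 × 515/536 = 115.30 V.
Secondary of T₂: V = 115.30 × 2437/863 = 325.59 V.
Secondary of T₃: V = 325.59 × 1201/2267 = 172.49 V.
I_load = 172.49/20.6 = 8.3732 A, so P_out = 172.49 × 8.3732 = 1444.3 W.
All ideal ⇒ P_in = P_out, so I_supply = 1444.3/120 = 12.0 A.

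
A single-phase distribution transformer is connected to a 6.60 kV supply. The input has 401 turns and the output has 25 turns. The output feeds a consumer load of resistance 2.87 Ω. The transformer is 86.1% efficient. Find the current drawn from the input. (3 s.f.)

V_out = 6600 × 25/401 = 411.47 V.
I_out = V_out/R = 411.47/2.87 = 143.37 A.
P_out = V_out I_out = 411.47 × 143.37 = 58993 W.
P_in = P_out/η = 58993/0.861 = 68516 W.
I_in = P_in/V_in = 68516/6600 = 10.4 A.

I_in ≈ 10.4 A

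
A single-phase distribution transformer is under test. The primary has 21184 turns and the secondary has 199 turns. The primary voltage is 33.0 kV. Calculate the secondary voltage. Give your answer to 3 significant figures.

V_s ≈ 310 V

V_s/V_p = N_s/N_p, so V_s = 33000 × 199/21184 = 310 V.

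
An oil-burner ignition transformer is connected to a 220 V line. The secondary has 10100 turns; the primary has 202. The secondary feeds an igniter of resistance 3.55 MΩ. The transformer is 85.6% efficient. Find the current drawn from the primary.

I_p ≈ 0.181 A

V_s = 220 × 10100/202 = 11000 V.
I_s = V_s/R = 11000/(3.55×10^6) = 0.0030986 A.
P_out = V_s I_s = 11000 × 0.0030986 = 34.085 W.
P_in = P_out/η = 34.085/0.856 = 39.818 W.
I_p = P_in/V_p = 39.818/220 = 0.181 A.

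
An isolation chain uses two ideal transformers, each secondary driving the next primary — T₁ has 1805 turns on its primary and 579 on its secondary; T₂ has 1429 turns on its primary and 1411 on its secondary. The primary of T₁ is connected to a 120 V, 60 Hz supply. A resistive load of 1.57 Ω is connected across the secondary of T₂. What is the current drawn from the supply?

After T₁: V = 120.00 × 579/1805 = 38.493 V.
After T₂: V = 38.493 × 1411/1429 = 38.008 V.
I_load = 38.008/1.57 = 24.209 A, so P_out = 38.008 × 24.209 = 920.14 W.
All ideal ⇒ P_in = P_out, so I_supply = 920.14/120 = 7.67 A.

I_supply ≈ 7.67 A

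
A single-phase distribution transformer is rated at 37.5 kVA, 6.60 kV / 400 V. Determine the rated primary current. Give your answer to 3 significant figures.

I_p ≈ 5.68 A

I_p = S/V_p = 37500/6600 = 5.68 A.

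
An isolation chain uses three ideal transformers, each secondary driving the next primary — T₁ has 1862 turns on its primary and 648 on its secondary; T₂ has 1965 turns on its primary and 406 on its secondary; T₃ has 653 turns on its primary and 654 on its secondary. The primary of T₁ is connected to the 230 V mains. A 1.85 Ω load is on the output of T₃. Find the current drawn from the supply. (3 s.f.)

I_supply ≈ 0.645 A

Secondary of T₁: V = 230.00 × 648/1862 = 80.043 V.
Secondary of T₂: V = 80.043 × 406/1965 = 16.538 V.
Secondary of T₃: V = 16.538 × 654/653 = 16.563 V.
I_load = 16.563/1.85 = 8.9532 A, so P_out = 16.563 × 8.9532 = 148.30 W.
All ideal ⇒ P_in = P_out, so I_supply = 148.30/230 = 0.645 A.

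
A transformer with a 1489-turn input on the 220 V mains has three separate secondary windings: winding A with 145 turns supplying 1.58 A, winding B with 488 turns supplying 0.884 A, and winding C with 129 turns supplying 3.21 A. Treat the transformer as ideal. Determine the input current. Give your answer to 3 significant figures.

I_in ≈ 0.722 A

V_A = 220 × 145/1489 = 21.424 V; V_B = 220 × 488/1489 = 72.102 V; V_C = 220 × 129/1489 = 19.060 V.
P_out = V_A I_A + V_B I_B + V_C I_C = 21.424×1.58 + 72.102×0.884 + 19.060×3.21 = 33.850 + 63.738 + 61.182 = 158.77 W.
Ideal ⇒ P_in = P_out, so I_in = P_out/V_in = 158.77/220 = 0.722 A.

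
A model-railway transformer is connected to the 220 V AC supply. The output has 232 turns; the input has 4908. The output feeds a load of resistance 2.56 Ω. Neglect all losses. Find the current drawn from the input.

V_out = V_in × N_out/N_in = 220 × 232/4908 = 10.399 V.
I_out = V_out/R = 10.399/2.56 = 4.0622 A.
For an ideal transformer I_in N_in = I_out N_out, so I_in = 4.0622 × 232/4908 = 0.192 A.

I_in ≈ 0.192 A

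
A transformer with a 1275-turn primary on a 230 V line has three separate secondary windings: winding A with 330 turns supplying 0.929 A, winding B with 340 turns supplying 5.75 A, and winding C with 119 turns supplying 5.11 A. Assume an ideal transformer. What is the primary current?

V_A = 230 × 330/1275 = 59.529 V; V_B = 230 × 340/1275 = 61.333 V; V_C = 230 × 119/1275 = 21.467 V.
P_out = V_A I_A + V_B I_B + V_C I_C = 59.529×0.929 + 61.333×5.75 + 21.467×5.11 = 55.303 + 352.67 + 109.69 = 517.66 W.
Ideal ⇒ P_in = P_out, so I_p = P_out/V_p = 517.66/230 = 2.25 A.

I_p ≈ 2.25 A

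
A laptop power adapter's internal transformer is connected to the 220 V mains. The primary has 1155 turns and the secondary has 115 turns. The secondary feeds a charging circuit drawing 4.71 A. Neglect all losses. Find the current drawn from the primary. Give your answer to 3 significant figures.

I_p ≈ 0.469 A

For an ideal transformer I_p N_p = I_s N_s, so I_p = 4.71 × 115/1155 = 0.469 A.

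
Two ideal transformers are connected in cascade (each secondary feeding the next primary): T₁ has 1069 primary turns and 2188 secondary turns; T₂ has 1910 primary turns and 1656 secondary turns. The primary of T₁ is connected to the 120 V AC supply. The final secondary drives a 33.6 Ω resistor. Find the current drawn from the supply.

Secondary of T₁: V = 120.00 × 2188/1069 = 245.61 V.
Secondary of T₂: V = 245.61 × 1656/1910 = 212.95 V.
I_load = 212.95/33.6 = 6.3378 A, so P_out = 212.95 × 6.3378 = 1349.6 W.
All ideal ⇒ P_in = P_out, so I_supply = 1349.6/120 = 11.2 A.

I_supply ≈ 11.2 A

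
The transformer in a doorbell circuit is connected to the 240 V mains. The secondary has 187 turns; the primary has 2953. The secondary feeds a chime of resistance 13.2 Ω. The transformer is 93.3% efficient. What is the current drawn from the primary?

I_p ≈ 0.0781 A

V_s = 240 × 187/2953 = 15.198 V.
I_s = V_s/R = 15.198/13.2 = 1.1514 A.
P_out = V_s I_s = 15.198 × 1.1514 = 17.499 W.
P_in = P_out/η = 17.499/0.933 = 18.755 W.
I_p = P_in/V_p = 18.755/240 = 0.0781 A.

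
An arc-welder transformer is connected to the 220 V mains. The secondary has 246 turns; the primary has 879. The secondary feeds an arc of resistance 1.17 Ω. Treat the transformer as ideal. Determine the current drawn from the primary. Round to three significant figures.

V_s = V_p × N_s/N_p = 220 × 246/879 = 61.570 V.
I_s = V_s/R = 61.570/1.17 = 52.624 A.
For an ideal transformer I_p N_p = I_s N_s, so I_p = 52.624 × 246/879 = 14.7 A.

I_p ≈ 14.7 A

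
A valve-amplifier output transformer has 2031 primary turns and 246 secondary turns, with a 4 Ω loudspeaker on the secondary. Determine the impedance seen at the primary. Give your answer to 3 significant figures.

Z_p = (N_p/N_s)² × Z_s = (2031/246)² × 4 = 273 Ω.

Z_p ≈ 273 Ω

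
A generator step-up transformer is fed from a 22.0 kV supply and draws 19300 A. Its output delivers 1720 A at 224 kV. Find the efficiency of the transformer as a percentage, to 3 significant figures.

η ≈ 90.7%

P_in = 22000 × 19300 = 4.24600×10^8 W.
P_out = 224000 × 1720 = 3.85280×10^8 W.
η = P_out/P_in = 3.85280×10^8/(4.24600×10^8) = 0.907.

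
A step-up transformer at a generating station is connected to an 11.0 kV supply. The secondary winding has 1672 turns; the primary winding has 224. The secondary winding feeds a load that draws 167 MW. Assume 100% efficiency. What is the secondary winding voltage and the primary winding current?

V_s ≈ 82100 V, I_p ≈ 15200 A

V_s = V_p × N_s/N_p = 11000 × 1672/224 = 82107 V.
I_s = P/V_s = 1.67×10^8/82107 = 2033.9 A.
I_p = I_s × N_s/N_p = 2033.9 × 1672/224 = 15200 A.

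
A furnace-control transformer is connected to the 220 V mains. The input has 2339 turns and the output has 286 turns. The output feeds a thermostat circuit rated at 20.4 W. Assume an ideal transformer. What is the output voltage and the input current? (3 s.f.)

V_out = V_in × N_out/N_in = 220 × 286/2339 = 26.900 V.
I_out = P/V_out = 20.4/26.900 = 0.75835 A.
I_in = I_out × N_out/N_in = 0.75835 × 286/2339 = 0.0927 A.

V_out ≈ 26.9 V, I_in ≈ 0.0927 A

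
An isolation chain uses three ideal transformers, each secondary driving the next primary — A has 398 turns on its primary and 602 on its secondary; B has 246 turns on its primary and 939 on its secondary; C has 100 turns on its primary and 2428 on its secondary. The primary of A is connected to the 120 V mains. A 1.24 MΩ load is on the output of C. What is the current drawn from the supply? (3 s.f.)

I_supply ≈ 1.90 A

Secondary of A: V = 120.00 × 602/398 = 181.51 V.
Secondary of B: V = 181.51 × 939/246 = 692.83 V.
Secondary of C: V = 692.83 × 2428/100 = 16822 V.
I_load = 16822/(1.24×10^6) = 0.013566 A, so P_out = 16822 × 0.013566 = 228.21 W.
All ideal ⇒ P_in = P_out, so I_supply = 228.21/120 = 1.90 A.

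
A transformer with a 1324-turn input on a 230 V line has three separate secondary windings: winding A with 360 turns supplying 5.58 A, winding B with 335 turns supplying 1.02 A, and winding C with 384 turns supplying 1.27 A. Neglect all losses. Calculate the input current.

I_in ≈ 2.14 A

V_A = 230 × 360/1324 = 62.538 V; V_B = 230 × 335/1324 = 58.195 V; V_C = 230 × 384/1324 = 66.707 V.
P_out = V_A I_A + V_B I_B + V_C I_C = 62.538×5.58 + 58.195×1.02 + 66.707×1.27 = 348.96 + 59.359 + 84.718 = 493.04 W.
Ideal ⇒ P_in = P_out, so I_in = P_out/V_in = 493.04/230 = 2.14 A.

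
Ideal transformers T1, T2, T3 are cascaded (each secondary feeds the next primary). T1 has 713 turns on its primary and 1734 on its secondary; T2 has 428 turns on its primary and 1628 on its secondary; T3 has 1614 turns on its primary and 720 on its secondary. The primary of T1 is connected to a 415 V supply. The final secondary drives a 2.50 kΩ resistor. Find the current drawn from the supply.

I_supply ≈ 2.83 A

Secondary of T1: V = 415.00 × 1734/713 = 1009.3 V.
Secondary of T2: V = 1009.3 × 1628/428 = 3839.0 V.
Secondary of T3: V = 3839.0 × 720/1614 = 1712.6 V.
I_load = 1712.6/2500 = 0.68503 A, so P_out = 1712.6 × 0.68503 = 1173.2 W.
All ideal ⇒ P_in = P_out, so I_supply = 1173.2/415 = 2.83 A.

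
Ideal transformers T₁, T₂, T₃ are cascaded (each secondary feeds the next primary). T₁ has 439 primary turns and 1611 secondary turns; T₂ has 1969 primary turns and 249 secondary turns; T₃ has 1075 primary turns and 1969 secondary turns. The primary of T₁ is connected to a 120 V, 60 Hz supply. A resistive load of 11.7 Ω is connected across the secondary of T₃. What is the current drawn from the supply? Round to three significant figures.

After T₁: V = 120.00 × 1611/439 = 440.36 V.
After T₂: V = 440.36 × 249/1969 = 55.689 V.
After T₃: V = 55.689 × 1969/1075 = 102.00 V.
I_load = 102.00/11.7 = 8.7180 A, so P_out = 102.00 × 8.7180 = 889.24 W.
All ideal ⇒ P_in = P_out, so I_supply = 889.24/120 = 7.41 A.

I_supply ≈ 7.41 A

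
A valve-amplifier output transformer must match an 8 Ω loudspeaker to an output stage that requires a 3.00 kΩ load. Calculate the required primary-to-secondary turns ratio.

N_p/N_s ≈ 19.4

Z_p/Z_s = (N_p/N_s)², so N_p/N_s = √(3000/8) = √375 = 19.4.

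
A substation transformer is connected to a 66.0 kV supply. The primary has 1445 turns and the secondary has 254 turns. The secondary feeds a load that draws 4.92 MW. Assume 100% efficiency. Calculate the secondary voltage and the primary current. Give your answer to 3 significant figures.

V_s = V_p × N_s/N_p = 66000 × 254/1445 = 11601 V.
I_s = P/V_s = 4.92×10^6/11601 = 424.09 A.
I_p = I_s × N_s/N_p = 424.09 × 254/1445 = 74.5 A.

V_s ≈ 11600 V, I_p ≈ 74.5 A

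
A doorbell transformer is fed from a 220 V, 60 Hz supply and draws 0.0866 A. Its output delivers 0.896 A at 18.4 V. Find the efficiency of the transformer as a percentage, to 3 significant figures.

η ≈ 86.5%

P_in = 220 × 0.0866 = 19.0520 W.
P_out = 18.4 × 0.896 = 16.4864 W.
η = P_out/P_in = 16.4864/19.0520 = 0.865.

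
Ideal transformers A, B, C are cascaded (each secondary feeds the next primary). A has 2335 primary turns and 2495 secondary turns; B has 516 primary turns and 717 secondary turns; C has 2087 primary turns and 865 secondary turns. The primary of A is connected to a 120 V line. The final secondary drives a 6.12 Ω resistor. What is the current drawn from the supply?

I_supply ≈ 7.43 A

Secondary of A: V = 120.00 × 2495/2335 = 128.22 V.
Secondary of B: V = 128.22 × 717/516 = 178.17 V.
Secondary of C: V = 178.17 × 865/2087 = 73.846 V.
I_load = 73.846/6.12 = 12.066 A, so P_out = 73.846 × 12.066 = 891.06 W.
All ideal ⇒ P_in = P_out, so I_supply = 891.06/120 = 7.43 A.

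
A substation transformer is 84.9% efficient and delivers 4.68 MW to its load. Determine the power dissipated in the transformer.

P_loss ≈ 832000 W

P_in = P_out/η = 4.68×10^6/0.849 = 5.51237×10^6 W.
P_loss = P_in − P_out = 5.51237×10^6 − 4.68×10^6 = 832000 W.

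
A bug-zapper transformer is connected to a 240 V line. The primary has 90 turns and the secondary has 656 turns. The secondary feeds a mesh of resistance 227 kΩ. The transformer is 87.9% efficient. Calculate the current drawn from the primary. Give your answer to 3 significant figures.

I_p ≈ 0.0639 A

V_s = 240 × 656/90 = 1749.3 V.
I_s = V_s/R = 1749.3/227000 = 0.0077063 A.
P_out = V_s I_s = 1749.3 × 0.0077063 = 13.481 W.
P_in = P_out/η = 13.481/0.879 = 15.337 W.
I_p = P_in/V_p = 15.337/240 = 0.0639 A.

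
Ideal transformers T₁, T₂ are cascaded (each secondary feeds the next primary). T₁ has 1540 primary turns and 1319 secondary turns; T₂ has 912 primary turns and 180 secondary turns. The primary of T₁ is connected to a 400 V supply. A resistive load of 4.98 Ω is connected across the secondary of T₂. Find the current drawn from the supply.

Secondary of T₁: V = 400.00 × 1319/1540 = 342.60 V.
Secondary of T₂: V = 342.60 × 180/912 = 67.618 V.
I_load = 67.618/4.98 = 13.578 A, so P_out = 67.618 × 13.578 = 918.11 W.
All ideal ⇒ P_in = P_out, so I_supply = 918.11/400 = 2.30 A.

I_supply ≈ 2.30 A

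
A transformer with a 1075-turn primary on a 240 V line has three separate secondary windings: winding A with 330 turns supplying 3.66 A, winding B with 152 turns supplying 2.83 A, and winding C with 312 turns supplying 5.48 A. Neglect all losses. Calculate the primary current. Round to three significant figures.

V_A = 240 × 330/1075 = 73.674 V; V_B = 240 × 152/1075 = 33.935 V; V_C = 240 × 312/1075 = 69.656 V.
P_out = V_A I_A + V_B I_B + V_C I_C = 73.674×3.66 + 33.935×2.83 + 69.656×5.48 = 269.65 + 96.036 + 381.71 = 747.40 W.
Ideal ⇒ P_in = P_out, so I_p = P_out/V_p = 747.40/240 = 3.11 A.

I_p ≈ 3.11 A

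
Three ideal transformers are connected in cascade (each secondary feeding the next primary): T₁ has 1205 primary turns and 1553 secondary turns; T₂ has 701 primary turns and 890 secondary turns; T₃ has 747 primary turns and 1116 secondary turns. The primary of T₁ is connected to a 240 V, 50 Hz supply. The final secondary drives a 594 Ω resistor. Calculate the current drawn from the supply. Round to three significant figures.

I_supply ≈ 2.41 A

After T₁: V = 240.00 × 1553/1205 = 309.31 V.
After T₂: V = 309.31 × 890/701 = 392.71 V.
After T₃: V = 392.71 × 1116/747 = 586.69 V.
I_load = 586.69/594 = 0.98770 A, so P_out = 586.69 × 0.98770 = 579.48 W.
All ideal ⇒ P_in = P_out, so I_supply = 579.48/240 = 2.41 A.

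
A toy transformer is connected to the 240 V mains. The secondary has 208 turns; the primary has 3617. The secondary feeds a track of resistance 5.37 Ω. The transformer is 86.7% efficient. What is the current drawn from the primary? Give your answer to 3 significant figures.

I_p ≈ 0.170 A

V_s = 240 × 208/3617 = 13.801 V.
I_s = V_s/R = 13.801/5.37 = 2.5701 A.
P_out = V_s I_s = 13.801 × 2.5701 = 35.471 W.
P_in = P_out/η = 35.471/0.867 = 40.913 W.
I_p = P_in/V_p = 40.913/240 = 0.170 A.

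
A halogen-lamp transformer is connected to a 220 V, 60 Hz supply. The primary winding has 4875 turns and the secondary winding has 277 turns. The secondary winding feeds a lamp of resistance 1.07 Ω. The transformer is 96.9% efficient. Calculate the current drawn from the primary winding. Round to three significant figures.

I_p ≈ 0.685 A

V_s = 220 × 277/4875 = 12.501 V.
I_s = V_s/R = 12.501/1.07 = 11.683 A.
P_out = V_s I_s = 12.501 × 11.683 = 146.04 W.
P_in = P_out/η = 146.04/0.969 = 150.71 W.
I_p = P_in/V_p = 150.71/220 = 0.685 A.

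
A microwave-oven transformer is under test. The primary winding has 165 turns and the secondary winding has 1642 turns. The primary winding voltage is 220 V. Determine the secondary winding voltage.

V_s ≈ 2190 V

V_s/V_p = N_s/N_p, so V_s = 220 × 1642/165 = 2190 V.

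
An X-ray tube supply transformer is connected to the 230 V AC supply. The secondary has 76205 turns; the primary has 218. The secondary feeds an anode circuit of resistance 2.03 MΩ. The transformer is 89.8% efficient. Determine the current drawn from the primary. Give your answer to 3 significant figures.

V_s = 230 × 76205/218 = 80400 V.
I_s = V_s/R = 80400/(2.03×10^6) = 0.039606 A.
P_out = V_s I_s = 80400 × 0.039606 = 3184.3 W.
P_in = P_out/η = 3184.3/0.898 = 3546.0 W.
I_p = P_in/V_p = 3546.0/230 = 15.4 A.

I_p ≈ 15.4 A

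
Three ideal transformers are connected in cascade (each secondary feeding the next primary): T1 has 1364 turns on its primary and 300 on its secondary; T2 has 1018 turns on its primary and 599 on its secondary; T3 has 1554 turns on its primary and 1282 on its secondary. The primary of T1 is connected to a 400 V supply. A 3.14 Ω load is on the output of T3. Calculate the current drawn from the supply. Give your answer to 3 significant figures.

Secondary of T1: V = 400.00 × 300/1364 = 87.977 V.
Secondary of T2: V = 87.977 × 599/1018 = 51.766 V.
Secondary of T3: V = 51.766 × 1282/1554 = 42.705 V.
I_load = 42.705/3.14 = 13.600 A, so P_out = 42.705 × 13.600 = 580.81 W.
All ideal ⇒ P_in = P_out, so I_supply = 580.81/400 = 1.45 A.

I_supply ≈ 1.45 A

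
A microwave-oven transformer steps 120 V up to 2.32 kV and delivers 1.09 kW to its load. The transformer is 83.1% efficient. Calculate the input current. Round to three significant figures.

P_in = P_out/η = 1090/0.831 = 1311.7 W.
I_in = P_in/V_in = 1311.7/120 = 10.9 A.

I_in ≈ 10.9 A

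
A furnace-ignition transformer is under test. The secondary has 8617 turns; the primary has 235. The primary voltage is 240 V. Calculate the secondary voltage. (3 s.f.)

V_s/V_p = N_s/N_p, so V_s = 240 × 8617/235 = 8800 V.

V_s ≈ 8800 V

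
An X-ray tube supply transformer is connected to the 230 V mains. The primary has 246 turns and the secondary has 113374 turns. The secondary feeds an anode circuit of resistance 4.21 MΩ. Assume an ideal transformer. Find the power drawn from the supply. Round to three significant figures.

V_s = V_p × N_s/N_p = 230 × 113374/246 = 106000 V.
I_s = V_s/R = 106000/(4.21×10^6) = 0.025178 A.
I_p = I_s × N_s/N_p = 0.025178 × 113374/246 = 11.604 A.
P = V_p I_p = 230 × 11.604 = 2670 W.

P ≈ 2670 W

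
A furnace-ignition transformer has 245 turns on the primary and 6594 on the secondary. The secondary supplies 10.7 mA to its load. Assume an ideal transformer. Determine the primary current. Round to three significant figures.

I_p ≈ 0.288 A

For an ideal transformer I_p/I_s = N_s/N_p, so I_p = 0.0107 × 6594/245 = 0.288 A.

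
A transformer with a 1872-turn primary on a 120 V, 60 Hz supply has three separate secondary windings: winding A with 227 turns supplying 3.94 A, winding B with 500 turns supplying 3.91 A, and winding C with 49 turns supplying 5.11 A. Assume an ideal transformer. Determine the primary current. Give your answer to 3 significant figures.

V_A = 120 × 227/1872 = 14.551 V; V_B = 120 × 500/1872 = 32.051 V; V_C = 120 × 49/1872 = 3.1410 V.
P_out = V_A I_A + V_B I_B + V_C I_C = 14.551×3.94 + 32.051×3.91 + 3.1410×5.11 = 57.332 + 125.32 + 16.051 = 198.70 W.
Ideal ⇒ P_in = P_out, so I_p = P_out/V_p = 198.70/120 = 1.66 A.

I_p ≈ 1.66 A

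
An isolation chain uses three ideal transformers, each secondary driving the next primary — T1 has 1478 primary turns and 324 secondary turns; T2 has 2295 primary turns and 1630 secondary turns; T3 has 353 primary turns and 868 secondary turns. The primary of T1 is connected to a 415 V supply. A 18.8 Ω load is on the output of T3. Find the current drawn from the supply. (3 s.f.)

Secondary of T1: V = 415.00 × 324/1478 = 90.974 V.
Secondary of T2: V = 90.974 × 1630/2295 = 64.614 V.
Secondary of T3: V = 64.614 × 868/353 = 158.88 V.
I_load = 158.88/18.8 = 8.4511 A, so P_out = 158.88 × 8.4511 = 1342.7 W.
All ideal ⇒ P_in = P_out, so I_supply = 1342.7/415 = 3.24 A.

I_supply ≈ 3.24 A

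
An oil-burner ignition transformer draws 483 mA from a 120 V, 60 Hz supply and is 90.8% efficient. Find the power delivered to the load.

P_out ≈ 52.6 W

P_in = V_p I_p = 120 × 0.483 = 57.960 W.
P_out = η P_in = 0.908 × 57.960 = 52.6 W.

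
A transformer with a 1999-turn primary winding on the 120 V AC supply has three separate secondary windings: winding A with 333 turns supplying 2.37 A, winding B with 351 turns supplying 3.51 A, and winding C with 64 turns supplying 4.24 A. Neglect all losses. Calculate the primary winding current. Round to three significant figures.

I_p ≈ 1.15 A

V_A = 120 × 333/1999 = 19.990 V; V_B = 120 × 351/1999 = 21.071 V; V_C = 120 × 64/1999 = 3.8419 V.
P_out = V_A I_A + V_B I_B + V_C I_C = 19.990×2.37 + 21.071×3.51 + 3.8419×4.24 = 47.376 + 73.958 + 16.290 = 137.62 W.
Ideal ⇒ P_in = P_out, so I_p = P_out/V_p = 137.62/120 = 1.15 A.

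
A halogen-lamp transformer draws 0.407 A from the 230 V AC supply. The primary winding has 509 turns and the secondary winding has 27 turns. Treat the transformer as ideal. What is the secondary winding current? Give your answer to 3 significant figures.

I_s ≈ 7.67 A

I_s/I_p = N_p/N_s, so I_s = 0.407 × 509/27 = 7.67 A.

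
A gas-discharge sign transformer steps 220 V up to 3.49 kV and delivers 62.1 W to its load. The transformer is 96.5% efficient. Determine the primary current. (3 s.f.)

I_p ≈ 0.293 A

P_in = P_out/η = 62.1/0.965 = 64.352 W.
I_p = P_in/V_p = 64.352/220 = 0.293 A.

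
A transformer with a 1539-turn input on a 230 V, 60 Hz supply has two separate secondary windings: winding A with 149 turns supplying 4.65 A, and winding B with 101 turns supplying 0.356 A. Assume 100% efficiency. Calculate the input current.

I_in ≈ 0.474 A

V_A = 230 × 149/1539 = 22.268 V; V_B = 230 × 101/1539 = 15.094 V.
P_out = V_A I_A + V_B I_B = 22.268×4.65 + 15.094×0.356 = 103.54 + 5.3735 = 108.92 W.
Ideal ⇒ P_in = P_out, so I_in = P_out/V_in = 108.92/230 = 0.474 A.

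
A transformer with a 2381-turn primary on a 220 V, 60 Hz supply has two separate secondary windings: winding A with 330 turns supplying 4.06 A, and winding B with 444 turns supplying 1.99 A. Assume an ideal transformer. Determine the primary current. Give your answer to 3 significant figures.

I_p ≈ 0.934 A

V_A = 220 × 330/2381 = 30.491 V; V_B = 220 × 444/2381 = 41.025 V.
P_out = V_A I_A + V_B I_B = 30.491×4.06 + 41.025×1.99 = 123.80 + 81.639 = 205.43 W.
Ideal ⇒ P_in = P_out, so I_p = P_out/V_p = 205.43/220 = 0.934 A.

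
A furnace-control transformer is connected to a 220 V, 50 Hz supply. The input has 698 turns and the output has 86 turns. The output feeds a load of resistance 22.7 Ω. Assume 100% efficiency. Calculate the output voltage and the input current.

V_out ≈ 27.1 V, I_in ≈ 0.147 A

V_out = V_in × N_out/N_in = 220 × 86/698 = 27.106 V.
I_out = V_out/R = 27.106/22.7 = 1.1941 A.
I_in = I_out × N_out/N_in = 1.1941 × 86/698 = 0.147 A.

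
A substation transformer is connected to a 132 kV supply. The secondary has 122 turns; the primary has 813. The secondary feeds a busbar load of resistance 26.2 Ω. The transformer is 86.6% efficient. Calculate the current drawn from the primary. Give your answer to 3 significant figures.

V_s = 132000 × 122/813 = 19808 V.
I_s = V_s/R = 19808/26.2 = 756.04 A.
P_out = V_s I_s = 19808 × 756.04 = 1.4976×10^7 W.
P_in = P_out/η = 1.4976×10^7/0.866 = 1.7293×10^7 W.
I_p = P_in/V_p = 1.7293×10^7/132000 = 131 A.

I_p ≈ 131 A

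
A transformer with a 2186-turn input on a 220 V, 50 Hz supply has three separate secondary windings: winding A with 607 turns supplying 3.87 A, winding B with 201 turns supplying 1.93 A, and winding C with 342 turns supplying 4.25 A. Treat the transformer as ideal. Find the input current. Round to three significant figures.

I_in ≈ 1.92 A

V_A = 220 × 607/2186 = 61.089 V; V_B = 220 × 201/2186 = 20.229 V; V_C = 220 × 342/2186 = 34.419 V.
P_out = V_A I_A + V_B I_B + V_C I_C = 61.089×3.87 + 20.229×1.93 + 34.419×4.25 = 236.41 + 39.041 + 146.28 = 421.74 W.
Ideal ⇒ P_in = P_out, so I_in = P_out/V_in = 421.74/220 = 1.92 A.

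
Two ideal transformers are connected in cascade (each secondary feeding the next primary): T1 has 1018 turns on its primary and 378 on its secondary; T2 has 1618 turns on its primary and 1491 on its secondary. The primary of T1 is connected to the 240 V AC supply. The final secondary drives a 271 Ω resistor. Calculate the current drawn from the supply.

Secondary of T1: V = 240.00 × 378/1018 = 89.116 V.
Secondary of T2: V = 89.116 × 1491/1618 = 82.121 V.
I_load = 82.121/271 = 0.30303 A, so P_out = 82.121 × 0.30303 = 24.885 W.
All ideal ⇒ P_in = P_out, so I_supply = 24.885/240 = 0.104 A.

I_supply ≈ 0.104 A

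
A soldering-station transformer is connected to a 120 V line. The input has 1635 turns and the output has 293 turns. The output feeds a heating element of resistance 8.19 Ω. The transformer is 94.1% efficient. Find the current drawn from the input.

I_in ≈ 0.500 A

V_out = 120 × 293/1635 = 21.505 V.
I_out = V_out/R = 21.505/8.19 = 2.6257 A.
P_out = V_out I_out = 21.505 × 2.6257 = 56.465 W.
P_in = P_out/η = 56.465/0.941 = 60.005 W.
I_in = P_in/V_in = 60.005/120 = 0.500 A.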